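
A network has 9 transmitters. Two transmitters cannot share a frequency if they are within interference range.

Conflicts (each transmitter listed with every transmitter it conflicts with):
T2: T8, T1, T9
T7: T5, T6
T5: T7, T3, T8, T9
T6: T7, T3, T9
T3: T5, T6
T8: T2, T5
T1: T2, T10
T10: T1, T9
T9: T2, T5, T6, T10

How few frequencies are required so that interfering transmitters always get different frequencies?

T2 and T8 conflict, so at least 2 frequencies are needed.
A valid assignment using 2 frequencies: T2=2, T7=1, T5=2, T6=2, T3=1, T8=1, T1=1, T10=2, T9=1. No two conflicting transmitters share a frequency.

2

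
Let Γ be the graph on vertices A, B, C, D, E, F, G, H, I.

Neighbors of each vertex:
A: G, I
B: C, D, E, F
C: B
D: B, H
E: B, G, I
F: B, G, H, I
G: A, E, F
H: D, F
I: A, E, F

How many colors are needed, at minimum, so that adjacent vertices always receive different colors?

F and G are adjacent, so at least 2 colors are needed.
One proper 2-coloring: A=1, B=2, C=1, D=1, E=1, F=1, G=2, H=2, I=2. Each edge has distinct colors on its endpoints.

2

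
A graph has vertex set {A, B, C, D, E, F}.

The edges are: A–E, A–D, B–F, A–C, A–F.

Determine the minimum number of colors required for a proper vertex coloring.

2

A and C are adjacent, so at least 2 colors are needed.
2 colors suffice: color red → {A, B}; color blue → {C, D, E, F}. No two adjacent vertices share a color.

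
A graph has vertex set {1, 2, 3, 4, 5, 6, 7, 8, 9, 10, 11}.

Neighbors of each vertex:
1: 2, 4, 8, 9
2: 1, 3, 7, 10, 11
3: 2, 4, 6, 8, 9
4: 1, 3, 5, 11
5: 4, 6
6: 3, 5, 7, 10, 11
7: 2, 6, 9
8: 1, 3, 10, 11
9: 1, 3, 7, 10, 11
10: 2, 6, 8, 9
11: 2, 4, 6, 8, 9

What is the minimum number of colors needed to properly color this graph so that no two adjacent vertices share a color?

2

1 and 8 are adjacent, so at least 2 colors are needed.
2 colors suffice: color red → {2, 4, 6, 8, 9}; color blue → {1, 3, 5, 7, 10, 11}. Each edge has distinct colors on its endpoints.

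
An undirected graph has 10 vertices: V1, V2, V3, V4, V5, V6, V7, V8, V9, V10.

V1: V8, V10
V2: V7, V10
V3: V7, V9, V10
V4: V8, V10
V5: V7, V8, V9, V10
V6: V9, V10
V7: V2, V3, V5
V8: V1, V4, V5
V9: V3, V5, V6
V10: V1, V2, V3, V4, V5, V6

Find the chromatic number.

2

V6 and V10 are adjacent, so at least 2 colors are needed.
2 colors suffice: V1=2, V2=2, V3=2, V4=2, V5=2, V6=2, V7=1, V8=1, V9=1, V10=1. No two adjacent vertices share a color.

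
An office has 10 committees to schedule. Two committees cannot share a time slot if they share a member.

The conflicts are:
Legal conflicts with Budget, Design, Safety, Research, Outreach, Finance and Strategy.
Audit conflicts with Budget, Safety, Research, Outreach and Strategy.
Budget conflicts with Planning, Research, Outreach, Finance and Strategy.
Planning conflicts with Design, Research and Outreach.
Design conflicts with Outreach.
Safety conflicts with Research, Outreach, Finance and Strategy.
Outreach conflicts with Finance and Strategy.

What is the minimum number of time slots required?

Legal, Safety, Outreach, Finance pairwise conflict, so at least 4 time slots are needed.
A valid assignment using 4 time slots: Legal=2, Audit=2, Budget=3, Planning=2, Design=3, Safety=3, Research=1, Outreach=1, Finance=4, Strategy=4. No two conflicting committees share a time slot.

4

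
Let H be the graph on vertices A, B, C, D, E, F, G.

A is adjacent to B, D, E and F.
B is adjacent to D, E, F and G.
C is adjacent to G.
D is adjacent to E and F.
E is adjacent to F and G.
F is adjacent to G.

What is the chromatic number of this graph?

5

A, B, D, E, F are pairwise adjacent (a clique of size 5), so at least 5 colors are needed.
5 colors suffice: color 1 → {C, E}; color 2 → {B}; color 3 → {F}; color 4 → {A, G}; color 5 → {D}. Each edge has distinct colors on its endpoints.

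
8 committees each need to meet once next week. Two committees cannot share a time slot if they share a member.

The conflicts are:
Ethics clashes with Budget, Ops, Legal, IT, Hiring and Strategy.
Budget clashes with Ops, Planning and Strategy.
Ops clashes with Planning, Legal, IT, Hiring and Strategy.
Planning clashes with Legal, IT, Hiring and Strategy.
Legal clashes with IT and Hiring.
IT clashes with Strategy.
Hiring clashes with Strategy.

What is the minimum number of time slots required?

4

Ops, Planning, Hiring, Strategy are mutually in conflict, so at least 4 time slots are needed.
4 time slots suffice: Ethics=2, Budget=4, Ops=1, Planning=2, Legal=3, IT=4, Hiring=4, Strategy=3. Every pair that conflicts lands in different time slots.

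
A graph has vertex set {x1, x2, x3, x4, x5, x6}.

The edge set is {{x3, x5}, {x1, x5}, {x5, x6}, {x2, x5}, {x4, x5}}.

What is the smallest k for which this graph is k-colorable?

x1 and x5 are adjacent, so at least 2 colors are needed.
2 colors suffice: color 1 → {x5}; color 2 → {x1, x2, x3, x4, x6}. No two adjacent vertices share a color.

2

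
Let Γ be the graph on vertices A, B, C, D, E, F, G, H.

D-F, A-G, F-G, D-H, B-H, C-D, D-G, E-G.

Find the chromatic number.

D, F, G are pairwise adjacent, so at least 3 colors are needed.
3 colors suffice: A=2, B=2, C=1, D=2, E=2, F=3, G=1, H=1. No two adjacent vertices share a color.

3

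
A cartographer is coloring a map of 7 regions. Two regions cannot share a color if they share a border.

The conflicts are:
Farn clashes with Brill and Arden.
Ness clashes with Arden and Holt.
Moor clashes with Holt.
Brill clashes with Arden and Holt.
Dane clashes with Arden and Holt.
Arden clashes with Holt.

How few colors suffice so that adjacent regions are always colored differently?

3

Ness, Arden, Holt are mutually in conflict, so at least 3 colors are needed.
3 colors suffice: color 1 → {Farn, Holt}; color 2 → {Moor, Arden}; color 3 → {Ness, Brill, Dane}. Each listed conflict is separated.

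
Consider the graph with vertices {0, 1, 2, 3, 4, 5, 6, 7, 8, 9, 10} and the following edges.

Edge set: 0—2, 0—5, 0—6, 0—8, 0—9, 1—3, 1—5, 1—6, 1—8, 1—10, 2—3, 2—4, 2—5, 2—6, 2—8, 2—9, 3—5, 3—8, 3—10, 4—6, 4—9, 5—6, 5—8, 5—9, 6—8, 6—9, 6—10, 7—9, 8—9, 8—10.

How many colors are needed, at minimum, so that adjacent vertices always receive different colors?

0, 2, 5, 6, 8, 9 are pairwise adjacent (a clique of size 6), so at least 6 colors are needed.
A valid assignment using 6 colors: 0=orange, 1=yellow, 2=yellow, 3=blue, 4=red, 5=green, 6=blue, 7=red, 8=red, 9=purple, 10=green. Every edge joins two different colors.

6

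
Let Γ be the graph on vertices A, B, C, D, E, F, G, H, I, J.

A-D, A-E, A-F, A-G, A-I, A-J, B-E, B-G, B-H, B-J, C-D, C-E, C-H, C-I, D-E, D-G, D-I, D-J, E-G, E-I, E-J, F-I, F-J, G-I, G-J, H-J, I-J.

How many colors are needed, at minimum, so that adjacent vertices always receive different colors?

6

A, D, E, G, I, J are pairwise adjacent (a clique of size 6), so at least 6 colors are needed.
A valid assignment using 6 colors: A=5, B=3, C=1, D=6, E=2, F=2, G=4, H=2, I=3, J=1. Each edge has distinct colors on its endpoints.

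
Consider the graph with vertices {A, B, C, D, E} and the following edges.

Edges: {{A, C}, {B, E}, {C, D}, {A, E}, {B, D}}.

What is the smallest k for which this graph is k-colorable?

3

The cycle A-E-B-D-C-A has odd length 5, so it cannot be 2-colored; at least 3 colors are needed.
3 colors suffice: A=3, B=1, C=1, D=2, E=2. No two adjacent vertices share a color.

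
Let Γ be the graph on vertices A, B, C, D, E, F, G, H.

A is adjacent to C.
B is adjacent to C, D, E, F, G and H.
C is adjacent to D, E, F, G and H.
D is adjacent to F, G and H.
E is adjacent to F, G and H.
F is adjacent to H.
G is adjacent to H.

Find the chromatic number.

5

B, C, D, F, H are pairwise adjacent (a clique of size 5), so at least 5 colors are needed.
5 colors suffice: color 1 → {C}; color 2 → {A, B}; color 3 → {H}; color 4 → {D, E}; color 5 → {F, G}. No two adjacent vertices share a color.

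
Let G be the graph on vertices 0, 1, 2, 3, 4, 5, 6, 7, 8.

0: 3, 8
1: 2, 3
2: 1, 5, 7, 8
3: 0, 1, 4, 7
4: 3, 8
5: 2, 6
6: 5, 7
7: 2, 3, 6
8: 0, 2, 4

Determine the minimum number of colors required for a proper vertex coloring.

3

The cycle 3-1-2-8-0-3 has odd length 5, so it cannot be 2-colored; at least 3 colors are needed.
One proper 3-coloring: 0=c, 1=b, 2=a, 3=a, 4=c, 5=b, 6=a, 7=b, 8=b. Each edge has distinct colors on its endpoints.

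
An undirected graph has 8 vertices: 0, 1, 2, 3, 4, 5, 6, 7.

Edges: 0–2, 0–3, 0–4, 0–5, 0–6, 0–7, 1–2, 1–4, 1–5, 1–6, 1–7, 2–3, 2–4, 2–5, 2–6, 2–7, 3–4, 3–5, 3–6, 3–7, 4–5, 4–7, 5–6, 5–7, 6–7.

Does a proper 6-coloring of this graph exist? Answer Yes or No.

The chromatic number is 6. 0, 2, 3, 4, 5, 7 are pairwise adjacent (a clique of size 6), so at least 6 colors are needed.
A valid assignment using 6 colors: 0=yellow, 1=yellow, 2=green, 3=purple, 4=orange, 5=blue, 6=orange, 7=red.
That is already a proper 6-coloring.

Yes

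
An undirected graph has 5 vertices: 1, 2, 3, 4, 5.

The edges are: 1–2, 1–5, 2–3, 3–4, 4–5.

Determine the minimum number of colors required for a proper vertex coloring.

3

The cycle 4-5-1-2-3-4 has odd length 5, so it cannot be 2-colored; at least 3 colors are needed.
3 colors suffice: color red → {1, 4}; color blue → {3, 5}; color green → {2}. No two adjacent vertices share a color.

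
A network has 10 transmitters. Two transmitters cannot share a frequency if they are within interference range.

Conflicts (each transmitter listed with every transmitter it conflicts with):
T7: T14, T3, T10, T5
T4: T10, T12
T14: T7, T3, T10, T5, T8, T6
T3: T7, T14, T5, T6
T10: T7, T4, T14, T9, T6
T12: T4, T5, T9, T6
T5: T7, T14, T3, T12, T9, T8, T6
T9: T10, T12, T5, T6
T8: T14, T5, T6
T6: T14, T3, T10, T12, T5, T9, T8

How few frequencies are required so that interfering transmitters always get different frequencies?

4

T14, T3, T5, T6 are mutually in conflict, so at least 4 frequencies are needed.
4 frequencies suffice: frequency 1 → {T7, T4, T6}; frequency 2 → {T10, T5}; frequency 3 → {T14, T12}; frequency 4 → {T3, T9, T8}. No two conflicting transmitters share a frequency.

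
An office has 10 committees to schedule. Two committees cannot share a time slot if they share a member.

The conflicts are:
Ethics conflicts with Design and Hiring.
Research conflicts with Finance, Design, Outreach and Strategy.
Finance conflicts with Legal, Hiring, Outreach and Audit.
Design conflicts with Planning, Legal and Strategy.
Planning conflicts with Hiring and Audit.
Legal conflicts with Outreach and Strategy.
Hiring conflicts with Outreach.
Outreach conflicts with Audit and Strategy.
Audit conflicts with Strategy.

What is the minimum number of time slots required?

Research, Finance, Outreach pairwise conflict, so at least 3 time slots are needed.
Using 3 time slots: Ethics=2, Research=3, Finance=2, Design=1, Planning=2, Legal=3, Hiring=3, Outreach=1, Audit=3, Strategy=2. Each listed conflict is separated.

3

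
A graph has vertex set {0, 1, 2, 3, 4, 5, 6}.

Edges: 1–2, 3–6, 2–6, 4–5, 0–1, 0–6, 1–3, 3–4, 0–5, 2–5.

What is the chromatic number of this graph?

3

The cycle 2-1-3-4-5-2 has odd length 5, so it cannot be 2-colored; at least 3 colors are needed.
One proper 3-coloring: 0=red, 1=blue, 2=red, 3=red, 4=green, 5=blue, 6=blue. Every edge joins two different colors.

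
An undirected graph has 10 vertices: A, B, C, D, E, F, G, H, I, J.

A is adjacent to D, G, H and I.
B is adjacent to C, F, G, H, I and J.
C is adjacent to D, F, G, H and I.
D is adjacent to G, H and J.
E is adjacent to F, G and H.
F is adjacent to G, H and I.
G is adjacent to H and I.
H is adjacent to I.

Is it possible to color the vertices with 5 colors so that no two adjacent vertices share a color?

No

B, C, F, G, H, I are mutually adjacent (a clique of size 6), so at least 6 colors are needed.
So 5 colors are not enough.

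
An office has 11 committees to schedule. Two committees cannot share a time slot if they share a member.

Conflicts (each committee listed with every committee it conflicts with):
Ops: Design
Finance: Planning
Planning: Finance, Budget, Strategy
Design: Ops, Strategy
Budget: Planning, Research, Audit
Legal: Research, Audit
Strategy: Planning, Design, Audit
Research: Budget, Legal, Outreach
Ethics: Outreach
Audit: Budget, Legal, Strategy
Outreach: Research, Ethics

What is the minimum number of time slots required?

Ethics and Outreach conflict, so at least 2 time slots are needed.
2 time slots suffice: time slot 1 → {Planning, Design, Research, Ethics, Audit}; time slot 2 → {Ops, Finance, Budget, Legal, Strategy, Outreach}. Every pair that conflicts lands in different time slots.

2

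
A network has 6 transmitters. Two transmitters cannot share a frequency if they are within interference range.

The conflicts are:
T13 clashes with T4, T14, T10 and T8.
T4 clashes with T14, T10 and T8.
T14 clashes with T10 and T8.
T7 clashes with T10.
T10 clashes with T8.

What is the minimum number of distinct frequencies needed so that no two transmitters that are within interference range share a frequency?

T13, T4, T14, T10, T8 pairwise conflict, so at least 5 frequencies are needed.
5 frequencies suffice: T13=3, T4=5, T14=4, T7=2, T10=1, T8=2. Every pair that conflicts lands in different frequencies.

5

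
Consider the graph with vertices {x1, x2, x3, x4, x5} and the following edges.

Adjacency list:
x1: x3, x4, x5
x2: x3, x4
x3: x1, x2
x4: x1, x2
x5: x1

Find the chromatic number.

2

x1 and x5 are adjacent, so at least 2 colors are needed.
2 colors suffice: color 1 → {x1, x2}; color 2 → {x3, x4, x5}. No two adjacent vertices share a color.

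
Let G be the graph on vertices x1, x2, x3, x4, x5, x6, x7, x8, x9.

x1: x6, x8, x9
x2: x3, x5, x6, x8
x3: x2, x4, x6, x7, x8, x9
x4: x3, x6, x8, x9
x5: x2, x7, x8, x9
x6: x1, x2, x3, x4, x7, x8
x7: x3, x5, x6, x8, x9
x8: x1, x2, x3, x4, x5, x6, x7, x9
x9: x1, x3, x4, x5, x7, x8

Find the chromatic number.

x3, x4, x6, x8 are pairwise adjacent (a clique of size 4), so at least 4 colors are needed.
A valid assignment using 4 colors: x1=B, x2=Y, x3=B, x4=Y, x5=B, x6=G, x7=Y, x8=R, x9=G. Each edge has distinct colors on its endpoints.

4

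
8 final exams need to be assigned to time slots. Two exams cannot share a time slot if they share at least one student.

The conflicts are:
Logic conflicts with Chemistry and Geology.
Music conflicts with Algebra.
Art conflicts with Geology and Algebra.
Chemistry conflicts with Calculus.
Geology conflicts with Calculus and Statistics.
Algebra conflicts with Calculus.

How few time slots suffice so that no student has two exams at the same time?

Chemistry and Calculus conflict, so at least 2 time slots are needed.
2 time slots suffice: time slot 1 → {Chemistry, Geology, Algebra}; time slot 2 → {Logic, Music, Art, Calculus, Statistics}. No two conflicting exams share a time slot.

2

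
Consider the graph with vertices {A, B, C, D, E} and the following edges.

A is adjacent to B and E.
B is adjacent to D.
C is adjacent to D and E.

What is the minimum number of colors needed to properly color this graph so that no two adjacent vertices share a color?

3

The cycle B-A-E-C-D-B has odd length 5, so it cannot be 2-colored; at least 3 colors are needed.
3 colors suffice: color 1 → {D, E}; color 2 → {A, C}; color 3 → {B}. No two adjacent vertices share a color.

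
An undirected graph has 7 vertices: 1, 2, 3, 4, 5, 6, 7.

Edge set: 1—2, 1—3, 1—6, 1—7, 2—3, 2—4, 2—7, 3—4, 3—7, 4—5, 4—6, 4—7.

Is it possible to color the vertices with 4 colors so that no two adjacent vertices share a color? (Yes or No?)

Yes

The chromatic number is 4. 1, 2, 3, 7 form a clique, so at least 4 colors are needed.
One proper 4-coloring: 1=a, 2=b, 3=c, 4=a, 5=b, 6=b, 7=d.
That is already a proper 4-coloring.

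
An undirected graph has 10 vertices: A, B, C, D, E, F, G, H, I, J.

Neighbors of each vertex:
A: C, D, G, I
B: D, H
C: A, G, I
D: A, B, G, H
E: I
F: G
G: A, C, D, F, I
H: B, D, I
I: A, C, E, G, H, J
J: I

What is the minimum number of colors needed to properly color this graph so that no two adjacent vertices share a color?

4

A, C, G, I are pairwise adjacent (a clique of size 4), so at least 4 colors are needed.
4 colors suffice: color red → {D, F, I}; color blue → {E, G, H, J}; color green → {A, B}; color yellow → {C}. No two adjacent vertices share a color.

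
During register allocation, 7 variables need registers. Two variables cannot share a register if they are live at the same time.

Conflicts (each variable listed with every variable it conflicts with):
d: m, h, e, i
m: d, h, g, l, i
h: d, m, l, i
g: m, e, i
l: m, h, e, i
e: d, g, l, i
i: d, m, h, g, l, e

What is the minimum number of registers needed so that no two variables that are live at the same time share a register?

4

m, h, l, i are mutually in conflict, so at least 4 registers are needed.
Using 4 registers: d=4, m=2, h=3, g=3, l=4, e=2, i=1. Each listed conflict is separated.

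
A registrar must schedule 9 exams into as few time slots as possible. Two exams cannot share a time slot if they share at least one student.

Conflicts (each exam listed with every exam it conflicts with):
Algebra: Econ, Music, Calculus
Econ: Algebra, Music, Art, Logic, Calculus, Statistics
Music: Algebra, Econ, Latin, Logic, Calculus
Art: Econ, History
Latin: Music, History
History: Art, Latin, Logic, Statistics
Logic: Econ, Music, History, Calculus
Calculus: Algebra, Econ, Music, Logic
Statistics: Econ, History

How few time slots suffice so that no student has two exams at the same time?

4

Econ, Music, Logic, Calculus all conflict with each other, so at least 4 time slots are needed.
4 time slots suffice: Algebra=3, Econ=1, Music=2, Art=2, Latin=3, History=1, Logic=3, Calculus=4, Statistics=2. Each listed conflict is separated.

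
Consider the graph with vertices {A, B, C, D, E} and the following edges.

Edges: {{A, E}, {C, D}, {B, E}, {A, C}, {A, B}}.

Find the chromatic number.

3

A, B, E form a triangle, so at least 3 colors are needed.
3 colors suffice: color red → {A, D}; color blue → {C, E}; color green → {B}. Each edge has distinct colors on its endpoints.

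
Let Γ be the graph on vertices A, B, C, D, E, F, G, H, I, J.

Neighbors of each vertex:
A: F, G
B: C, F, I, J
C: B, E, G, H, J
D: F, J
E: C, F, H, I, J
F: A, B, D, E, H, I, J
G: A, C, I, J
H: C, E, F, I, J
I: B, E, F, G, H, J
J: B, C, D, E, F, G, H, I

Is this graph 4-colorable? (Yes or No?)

E, F, H, I, J form a clique, so at least 5 colors are needed.
So 4 colors are not enough.

No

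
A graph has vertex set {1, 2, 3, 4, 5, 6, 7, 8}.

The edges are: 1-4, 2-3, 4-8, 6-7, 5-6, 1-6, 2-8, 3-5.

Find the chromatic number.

The cycle 1-4-8-2-3-5-6-1 has odd length 7, so it cannot be 2-colored; at least 3 colors are needed.
One proper 3-coloring: 1=b, 2=a, 3=c, 4=a, 5=b, 6=a, 7=b, 8=b. No two adjacent vertices share a color.

3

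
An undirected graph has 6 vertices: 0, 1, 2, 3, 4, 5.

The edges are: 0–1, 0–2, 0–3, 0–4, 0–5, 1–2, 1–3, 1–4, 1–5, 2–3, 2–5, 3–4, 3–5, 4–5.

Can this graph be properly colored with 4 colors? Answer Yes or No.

No

0, 1, 2, 3, 5 are pairwise adjacent (a clique of size 5), so at least 5 colors are needed.
So 4 colors are not enough.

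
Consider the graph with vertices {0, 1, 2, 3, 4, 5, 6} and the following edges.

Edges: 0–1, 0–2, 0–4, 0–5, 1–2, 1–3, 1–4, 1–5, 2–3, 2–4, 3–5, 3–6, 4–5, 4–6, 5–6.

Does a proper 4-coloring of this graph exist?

The chromatic number is 4. 0, 1, 2, 4 are mutually adjacent (a clique of size 4), so at least 4 colors are needed.
4 colors suffice: 0=d, 1=b, 2=a, 3=c, 4=c, 5=a, 6=b.
That is already a proper 4-coloring.

Yes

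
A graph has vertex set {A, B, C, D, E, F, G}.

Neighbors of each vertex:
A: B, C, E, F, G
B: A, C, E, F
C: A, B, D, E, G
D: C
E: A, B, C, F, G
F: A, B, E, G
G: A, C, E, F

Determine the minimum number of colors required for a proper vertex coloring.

A, E, F, G are mutually adjacent (a clique of size 4), so at least 4 colors are needed.
4 colors suffice: color 1 → {A, D}; color 2 → {E}; color 3 → {C, F}; color 4 → {B, G}. Every edge joins two different colors.

4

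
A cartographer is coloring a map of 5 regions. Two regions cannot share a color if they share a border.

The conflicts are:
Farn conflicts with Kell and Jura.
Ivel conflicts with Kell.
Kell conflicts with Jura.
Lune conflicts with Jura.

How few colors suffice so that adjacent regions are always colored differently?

Farn, Kell, Jura all conflict with each other, so at least 3 colors are needed.
3 colors suffice: Farn=3, Ivel=1, Kell=2, Lune=2, Jura=1. Every pair that conflicts lands in different colors.

3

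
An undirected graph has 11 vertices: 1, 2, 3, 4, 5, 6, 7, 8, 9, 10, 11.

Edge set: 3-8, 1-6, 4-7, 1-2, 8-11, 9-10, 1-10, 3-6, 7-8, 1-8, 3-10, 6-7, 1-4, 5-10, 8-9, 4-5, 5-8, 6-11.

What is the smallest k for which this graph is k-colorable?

1 and 4 are adjacent, so at least 2 colors are needed.
2 colors suffice: color a → {2, 4, 6, 8, 10}; color b → {1, 3, 5, 7, 9, 11}. Every edge joins two different colors.

2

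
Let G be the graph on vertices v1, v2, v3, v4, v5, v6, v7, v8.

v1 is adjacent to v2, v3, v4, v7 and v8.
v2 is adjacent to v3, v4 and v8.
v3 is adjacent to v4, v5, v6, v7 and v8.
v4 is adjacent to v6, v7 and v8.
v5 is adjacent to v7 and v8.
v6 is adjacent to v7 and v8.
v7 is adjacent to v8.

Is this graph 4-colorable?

No

v1, v3, v4, v7, v8 are pairwise adjacent (a clique of size 5), so at least 5 colors are needed.
So 4 colors are not enough.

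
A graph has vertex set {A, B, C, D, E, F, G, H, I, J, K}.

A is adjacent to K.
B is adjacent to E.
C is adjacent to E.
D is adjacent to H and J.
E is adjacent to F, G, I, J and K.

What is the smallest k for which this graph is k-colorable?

C and E are adjacent, so at least 2 colors are needed.
2 colors suffice: color 1 → {A, D, E}; color 2 → {B, C, F, G, H, I, J, K}. No two adjacent vertices share a color.

2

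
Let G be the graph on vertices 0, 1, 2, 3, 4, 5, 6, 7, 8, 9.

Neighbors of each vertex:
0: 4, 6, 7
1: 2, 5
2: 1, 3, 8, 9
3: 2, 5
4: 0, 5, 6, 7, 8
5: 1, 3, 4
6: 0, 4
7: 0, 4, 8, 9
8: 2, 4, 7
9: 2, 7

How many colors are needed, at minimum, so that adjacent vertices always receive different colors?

0, 4, 6 form a triangle, so at least 3 colors are needed.
A valid assignment using 3 colors: 0=c, 1=c, 2=a, 3=c, 4=a, 5=b, 6=b, 7=b, 8=c, 9=c. No two adjacent vertices share a color.

3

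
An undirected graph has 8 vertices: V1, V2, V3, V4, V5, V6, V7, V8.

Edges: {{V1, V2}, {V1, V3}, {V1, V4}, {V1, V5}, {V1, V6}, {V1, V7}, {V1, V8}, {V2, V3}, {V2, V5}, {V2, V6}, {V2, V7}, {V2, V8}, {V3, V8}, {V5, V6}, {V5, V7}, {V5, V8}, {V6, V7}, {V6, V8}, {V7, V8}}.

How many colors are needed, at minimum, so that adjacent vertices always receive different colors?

V1, V2, V5, V6, V7, V8 are pairwise adjacent (a clique of size 6), so at least 6 colors are needed.
6 colors suffice: V1=1, V2=3, V3=4, V4=2, V5=5, V6=6, V7=4, V8=2. Each edge has distinct colors on its endpoints.

6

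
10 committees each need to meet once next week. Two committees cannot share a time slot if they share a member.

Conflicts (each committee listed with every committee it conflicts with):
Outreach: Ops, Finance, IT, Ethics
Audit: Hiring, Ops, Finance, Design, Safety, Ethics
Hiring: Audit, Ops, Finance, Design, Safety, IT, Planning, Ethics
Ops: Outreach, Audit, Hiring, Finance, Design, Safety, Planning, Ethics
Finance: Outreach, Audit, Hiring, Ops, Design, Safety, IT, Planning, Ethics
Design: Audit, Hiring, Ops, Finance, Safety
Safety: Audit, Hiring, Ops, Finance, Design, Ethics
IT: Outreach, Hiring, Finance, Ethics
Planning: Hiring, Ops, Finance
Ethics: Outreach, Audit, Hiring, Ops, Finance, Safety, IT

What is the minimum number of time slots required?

Audit, Hiring, Ops, Finance, Design, Safety all conflict with each other, so at least 6 time slots are needed.
6 time slots suffice: time slot 1 → {Finance}; time slot 2 → {Outreach, Hiring}; time slot 3 → {Ops, IT}; time slot 4 → {Design, Planning, Ethics}; time slot 5 → {Audit}; time slot 6 → {Safety}. No two conflicting committees share a time slot.

6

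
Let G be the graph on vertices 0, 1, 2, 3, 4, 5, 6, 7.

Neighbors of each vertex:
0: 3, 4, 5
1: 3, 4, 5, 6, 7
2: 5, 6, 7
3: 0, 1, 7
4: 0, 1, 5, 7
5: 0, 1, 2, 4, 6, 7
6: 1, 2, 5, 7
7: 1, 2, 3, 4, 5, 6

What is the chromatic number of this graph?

2, 5, 6, 7 are pairwise adjacent (a clique of size 4), so at least 4 colors are needed.
4 colors suffice: 0=red, 1=green, 2=green, 3=blue, 4=yellow, 5=blue, 6=yellow, 7=red. No two adjacent vertices share a color.

4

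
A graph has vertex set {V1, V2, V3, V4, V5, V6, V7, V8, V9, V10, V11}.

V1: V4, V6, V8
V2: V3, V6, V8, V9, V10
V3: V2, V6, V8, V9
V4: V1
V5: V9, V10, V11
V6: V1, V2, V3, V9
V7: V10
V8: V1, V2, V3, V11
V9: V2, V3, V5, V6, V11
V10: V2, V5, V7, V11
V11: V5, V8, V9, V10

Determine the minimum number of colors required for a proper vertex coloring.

4

V2, V3, V6, V9 form a clique, so at least 4 colors are needed.
4 colors suffice: V1=blue, V2=blue, V3=yellow, V4=red, V5=green, V6=green, V7=blue, V8=red, V9=red, V10=red, V11=blue. Each edge has distinct colors on its endpoints.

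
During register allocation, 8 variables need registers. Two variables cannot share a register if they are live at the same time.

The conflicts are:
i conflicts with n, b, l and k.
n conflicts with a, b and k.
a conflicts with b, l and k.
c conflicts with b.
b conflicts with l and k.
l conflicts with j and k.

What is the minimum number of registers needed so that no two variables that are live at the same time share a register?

i, b, l, k are mutually in conflict, so at least 4 registers are needed.
4 registers suffice: register 1 → {b, j}; register 2 → {n, c, l}; register 3 → {k}; register 4 → {i, a}. Each listed conflict is separated.

4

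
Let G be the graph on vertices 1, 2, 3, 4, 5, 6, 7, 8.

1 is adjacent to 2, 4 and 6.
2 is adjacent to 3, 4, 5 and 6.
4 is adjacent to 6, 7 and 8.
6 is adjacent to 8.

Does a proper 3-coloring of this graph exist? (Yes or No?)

1, 2, 4, 6 form a clique, so at least 4 colors are needed.
So 3 colors are not enough.

No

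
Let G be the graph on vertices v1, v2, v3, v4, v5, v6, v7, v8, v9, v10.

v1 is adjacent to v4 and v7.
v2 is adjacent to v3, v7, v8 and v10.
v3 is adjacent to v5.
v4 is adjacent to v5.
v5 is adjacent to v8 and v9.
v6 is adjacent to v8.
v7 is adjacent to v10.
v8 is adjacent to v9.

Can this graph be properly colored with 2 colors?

v5, v8, v9 are pairwise adjacent, so at least 3 colors are needed.
So 2 colors are not enough.

No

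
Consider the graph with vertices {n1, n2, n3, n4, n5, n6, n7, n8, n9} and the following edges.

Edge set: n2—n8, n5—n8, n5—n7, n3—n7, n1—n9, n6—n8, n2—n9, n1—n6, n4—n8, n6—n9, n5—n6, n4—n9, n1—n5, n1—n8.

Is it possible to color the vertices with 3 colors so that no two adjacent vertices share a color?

n1, n5, n6, n8 are pairwise adjacent (a clique of size 4), so at least 4 colors are needed.
So 3 colors are not enough.

No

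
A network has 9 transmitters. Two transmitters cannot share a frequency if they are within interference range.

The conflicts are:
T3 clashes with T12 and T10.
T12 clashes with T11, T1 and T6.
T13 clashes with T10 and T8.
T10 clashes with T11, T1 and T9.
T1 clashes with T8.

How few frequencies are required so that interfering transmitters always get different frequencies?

2

T12 and T6 conflict, so at least 2 frequencies are needed.
2 frequencies suffice: frequency 1 → {T12, T10, T8}; frequency 2 → {T3, T13, T11, T1, T9, T6}. Each listed conflict is separated.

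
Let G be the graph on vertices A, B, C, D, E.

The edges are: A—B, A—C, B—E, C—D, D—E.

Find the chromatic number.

3

The cycle C-A-B-E-D-C has odd length 5, so it cannot be 2-colored; at least 3 colors are needed.
3 colors suffice: color red → {B, C}; color blue → {A, E}; color green → {D}. Every edge joins two different colors.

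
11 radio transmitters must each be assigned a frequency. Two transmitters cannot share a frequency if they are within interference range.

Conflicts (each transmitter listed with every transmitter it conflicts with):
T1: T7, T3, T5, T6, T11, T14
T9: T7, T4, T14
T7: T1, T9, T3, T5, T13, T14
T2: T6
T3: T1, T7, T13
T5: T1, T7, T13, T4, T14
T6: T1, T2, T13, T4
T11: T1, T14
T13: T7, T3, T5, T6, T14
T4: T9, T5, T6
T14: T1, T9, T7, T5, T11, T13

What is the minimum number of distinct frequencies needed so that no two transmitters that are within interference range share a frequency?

4

T1, T7, T5, T14 pairwise conflict, so at least 4 frequencies are needed.
4 frequencies suffice: frequency 1 → {T3, T6, T14}; frequency 2 → {T1, T9, T2, T13}; frequency 3 → {T7, T11, T4}; frequency 4 → {T5}. No two conflicting transmitters share a frequency.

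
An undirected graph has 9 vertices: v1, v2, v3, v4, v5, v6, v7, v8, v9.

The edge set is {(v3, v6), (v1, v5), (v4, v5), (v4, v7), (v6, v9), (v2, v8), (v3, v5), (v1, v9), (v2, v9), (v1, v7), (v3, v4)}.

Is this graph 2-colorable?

No

v3, v4, v5 are pairwise adjacent, so at least 3 colors are needed.
So 2 colors are not enough.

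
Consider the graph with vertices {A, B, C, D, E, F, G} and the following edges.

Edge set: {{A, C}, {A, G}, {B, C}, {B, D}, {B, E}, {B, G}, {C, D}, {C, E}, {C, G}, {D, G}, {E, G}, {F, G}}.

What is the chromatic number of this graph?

B, C, D, G are pairwise adjacent (a clique of size 4), so at least 4 colors are needed.
One proper 4-coloring: A=green, B=green, C=blue, D=yellow, E=yellow, F=blue, G=red. Every edge joins two different colors.

4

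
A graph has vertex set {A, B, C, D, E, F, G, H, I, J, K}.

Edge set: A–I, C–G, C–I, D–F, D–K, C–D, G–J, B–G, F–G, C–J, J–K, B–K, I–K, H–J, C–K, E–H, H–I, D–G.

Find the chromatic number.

C, G, J are pairwise adjacent, so at least 3 colors are needed.
3 colors suffice: color red → {A, B, C, F, H}; color blue → {E, G, K}; color green → {D, I, J}. Each edge has distinct colors on its endpoints.

3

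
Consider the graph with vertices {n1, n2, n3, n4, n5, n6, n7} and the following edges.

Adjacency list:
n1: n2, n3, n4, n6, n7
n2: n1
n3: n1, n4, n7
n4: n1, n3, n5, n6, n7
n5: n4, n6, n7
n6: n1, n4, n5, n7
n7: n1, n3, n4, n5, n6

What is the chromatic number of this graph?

n4, n5, n6, n7 form a clique, so at least 4 colors are needed.
4 colors suffice: color red → {n1, n5}; color blue → {n2, n7}; color green → {n4}; color yellow → {n3, n6}. Every edge joins two different colors.

4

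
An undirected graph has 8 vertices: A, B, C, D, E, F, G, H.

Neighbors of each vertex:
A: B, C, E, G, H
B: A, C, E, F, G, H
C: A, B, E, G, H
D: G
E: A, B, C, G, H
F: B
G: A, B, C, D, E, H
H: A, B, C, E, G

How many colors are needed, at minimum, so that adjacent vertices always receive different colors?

A, B, C, E, G, H are mutually adjacent (a clique of size 6), so at least 6 colors are needed.
6 colors suffice: A=6, B=2, C=3, D=2, E=4, F=1, G=1, H=5. Each edge has distinct colors on its endpoints.

6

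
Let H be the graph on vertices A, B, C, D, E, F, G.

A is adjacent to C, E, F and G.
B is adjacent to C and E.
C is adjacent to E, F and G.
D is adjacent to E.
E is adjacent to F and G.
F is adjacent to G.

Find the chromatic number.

A, C, E, F, G form a clique, so at least 5 colors are needed.
5 colors suffice: A=3, B=3, C=2, D=2, E=1, F=4, G=5. Every edge joins two different colors.

5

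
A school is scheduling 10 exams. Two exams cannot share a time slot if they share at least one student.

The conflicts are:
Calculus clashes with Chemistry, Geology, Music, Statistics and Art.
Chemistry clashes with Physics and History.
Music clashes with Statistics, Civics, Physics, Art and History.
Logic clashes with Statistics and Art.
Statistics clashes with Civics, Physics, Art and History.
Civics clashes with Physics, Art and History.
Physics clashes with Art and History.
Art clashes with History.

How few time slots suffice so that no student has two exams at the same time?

Music, Statistics, Civics, Physics, Art, History pairwise conflict, so at least 6 time slots are needed.
6 time slots suffice: Calculus=4, Chemistry=1, Geology=1, Music=3, Logic=3, Statistics=1, Civics=6, Physics=5, Art=2, History=4. Each listed conflict is separated.

6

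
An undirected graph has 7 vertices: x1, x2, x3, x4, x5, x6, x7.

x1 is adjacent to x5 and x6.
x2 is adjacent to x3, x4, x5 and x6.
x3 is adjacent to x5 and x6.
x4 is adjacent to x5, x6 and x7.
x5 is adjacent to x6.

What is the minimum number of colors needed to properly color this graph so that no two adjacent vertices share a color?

x2, x3, x5, x6 are pairwise adjacent (a clique of size 4), so at least 4 colors are needed.
4 colors suffice: color 1 → {x5, x7}; color 2 → {x6}; color 3 → {x1, x2}; color 4 → {x3, x4}. Every edge joins two different colors.

4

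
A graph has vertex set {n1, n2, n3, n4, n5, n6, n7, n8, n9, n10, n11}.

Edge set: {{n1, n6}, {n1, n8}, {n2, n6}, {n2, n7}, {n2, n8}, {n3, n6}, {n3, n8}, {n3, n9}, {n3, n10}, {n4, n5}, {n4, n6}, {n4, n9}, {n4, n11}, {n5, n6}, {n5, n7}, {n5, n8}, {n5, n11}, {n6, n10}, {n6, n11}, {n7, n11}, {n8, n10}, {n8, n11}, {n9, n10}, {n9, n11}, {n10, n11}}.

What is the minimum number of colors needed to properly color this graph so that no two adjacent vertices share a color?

n4, n5, n6, n11 are pairwise adjacent (a clique of size 4), so at least 4 colors are needed.
4 colors suffice: color 1 → {n1, n2, n3, n11}; color 2 → {n6, n7, n8, n9}; color 3 → {n5, n10}; color 4 → {n4}. Every edge joins two different colors.

4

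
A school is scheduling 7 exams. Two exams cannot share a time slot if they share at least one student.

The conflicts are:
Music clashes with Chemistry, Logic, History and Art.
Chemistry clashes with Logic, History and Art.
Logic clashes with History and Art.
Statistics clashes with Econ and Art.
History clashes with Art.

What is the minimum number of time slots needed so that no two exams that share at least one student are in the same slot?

5

Music, Chemistry, Logic, History, Art all conflict with each other, so at least 5 time slots are needed.
A valid assignment using 5 time slots: Music=4, Chemistry=5, Logic=3, Statistics=2, History=2, Econ=1, Art=1. Each listed conflict is separated.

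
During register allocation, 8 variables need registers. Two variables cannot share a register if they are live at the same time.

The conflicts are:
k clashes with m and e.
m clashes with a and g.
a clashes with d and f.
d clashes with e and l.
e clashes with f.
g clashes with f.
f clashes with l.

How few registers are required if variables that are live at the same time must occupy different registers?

The cycle k-e-f-g-m-k has odd length 5, so it cannot be 2-colored; at least 3 registers are needed.
Using 3 registers: k=3, m=1, a=2, d=1, e=2, g=2, f=1, l=2. Every pair that conflicts lands in different registers.

3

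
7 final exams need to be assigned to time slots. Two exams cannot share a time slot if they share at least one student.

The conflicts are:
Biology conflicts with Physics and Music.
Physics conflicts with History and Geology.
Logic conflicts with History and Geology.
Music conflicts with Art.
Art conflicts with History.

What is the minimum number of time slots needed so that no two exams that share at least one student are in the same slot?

3

The cycle Music-Biology-Physics-History-Art-Music has odd length 5, so it cannot be 2-colored; at least 3 time slots are needed.
3 time slots suffice: time slot 1 → {Biology, History, Geology}; time slot 2 → {Physics, Logic, Art}; time slot 3 → {Music}. Each listed conflict is separated.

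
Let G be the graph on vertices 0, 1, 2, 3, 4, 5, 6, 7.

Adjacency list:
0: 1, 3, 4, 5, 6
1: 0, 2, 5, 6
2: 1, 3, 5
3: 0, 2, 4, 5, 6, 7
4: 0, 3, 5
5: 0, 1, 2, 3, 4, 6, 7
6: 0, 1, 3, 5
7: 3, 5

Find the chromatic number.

0, 1, 5, 6 form a clique, so at least 4 colors are needed.
One proper 4-coloring: 0=green, 1=blue, 2=green, 3=blue, 4=yellow, 5=red, 6=yellow, 7=green. Every edge joins two different colors.

4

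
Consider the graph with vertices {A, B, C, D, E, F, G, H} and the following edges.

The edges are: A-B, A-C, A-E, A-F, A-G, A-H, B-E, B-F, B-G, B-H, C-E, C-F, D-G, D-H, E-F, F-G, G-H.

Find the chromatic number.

4

A, B, F, G are pairwise adjacent (a clique of size 4), so at least 4 colors are needed.
4 colors suffice: color 1 → {A, D}; color 2 → {E, G}; color 3 → {F, H}; color 4 → {B, C}. No two adjacent vertices share a color.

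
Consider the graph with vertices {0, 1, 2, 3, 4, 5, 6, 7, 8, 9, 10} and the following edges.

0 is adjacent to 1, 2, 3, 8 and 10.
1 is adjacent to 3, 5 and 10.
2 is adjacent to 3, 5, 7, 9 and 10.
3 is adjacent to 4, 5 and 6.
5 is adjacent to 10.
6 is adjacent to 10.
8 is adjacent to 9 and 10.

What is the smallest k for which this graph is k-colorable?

3

1, 5, 10 are pairwise adjacent, so at least 3 colors are needed.
3 colors suffice: color red → {3, 7, 9, 10}; color blue → {1, 2, 4, 6, 8}; color green → {0, 5}. No two adjacent vertices share a color.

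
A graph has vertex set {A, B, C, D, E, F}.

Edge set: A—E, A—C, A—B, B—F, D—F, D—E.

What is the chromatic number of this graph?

3

The cycle D-E-A-B-F-D has odd length 5, so it cannot be 2-colored; at least 3 colors are needed.
3 colors suffice: A=red, B=blue, C=blue, D=red, E=blue, F=green. No two adjacent vertices share a color.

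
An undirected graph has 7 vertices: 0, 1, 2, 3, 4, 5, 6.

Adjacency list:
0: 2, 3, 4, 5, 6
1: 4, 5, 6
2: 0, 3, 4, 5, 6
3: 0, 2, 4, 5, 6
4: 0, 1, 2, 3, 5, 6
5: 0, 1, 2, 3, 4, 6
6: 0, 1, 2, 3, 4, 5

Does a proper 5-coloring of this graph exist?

No

0, 2, 3, 4, 5, 6 are mutually adjacent (a clique of size 6), so at least 6 colors are needed.
So 5 colors are not enough.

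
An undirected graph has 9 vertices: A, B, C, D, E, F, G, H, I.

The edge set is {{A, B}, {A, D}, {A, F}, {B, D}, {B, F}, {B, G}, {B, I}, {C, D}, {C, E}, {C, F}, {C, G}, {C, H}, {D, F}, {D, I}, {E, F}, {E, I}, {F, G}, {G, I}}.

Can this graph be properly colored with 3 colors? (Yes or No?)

No

A, B, D, F form a clique, so at least 4 colors are needed.
So 3 colors are not enough.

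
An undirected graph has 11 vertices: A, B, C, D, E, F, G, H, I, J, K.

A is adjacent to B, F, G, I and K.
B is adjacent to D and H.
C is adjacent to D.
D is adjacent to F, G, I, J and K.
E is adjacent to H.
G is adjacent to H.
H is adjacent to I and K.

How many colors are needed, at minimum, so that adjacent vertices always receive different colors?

2

A and B are adjacent, so at least 2 colors are needed.
2 colors suffice: A=red, B=blue, C=blue, D=red, E=blue, F=blue, G=blue, H=red, I=blue, J=blue, K=blue. Each edge has distinct colors on its endpoints.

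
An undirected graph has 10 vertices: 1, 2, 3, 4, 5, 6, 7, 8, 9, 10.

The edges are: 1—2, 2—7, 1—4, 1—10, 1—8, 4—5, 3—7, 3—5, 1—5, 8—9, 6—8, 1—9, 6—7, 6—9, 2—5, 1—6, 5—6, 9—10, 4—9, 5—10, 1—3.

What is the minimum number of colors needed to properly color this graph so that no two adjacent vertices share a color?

1, 6, 8, 9 are mutually adjacent (a clique of size 4), so at least 4 colors are needed.
4 colors suffice: color a → {1, 7}; color b → {5, 9}; color c → {2, 3, 4, 6, 10}; color d → {8}. Every edge joins two different colors.

4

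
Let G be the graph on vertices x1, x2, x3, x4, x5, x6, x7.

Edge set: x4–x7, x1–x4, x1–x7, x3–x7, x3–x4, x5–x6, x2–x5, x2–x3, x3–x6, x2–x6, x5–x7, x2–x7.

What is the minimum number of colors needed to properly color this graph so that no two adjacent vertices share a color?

3

x3, x4, x7 are pairwise adjacent, so at least 3 colors are needed.
A valid assignment using 3 colors: x1=B, x2=G, x3=B, x4=G, x5=B, x6=R, x7=R. No two adjacent vertices share a color.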